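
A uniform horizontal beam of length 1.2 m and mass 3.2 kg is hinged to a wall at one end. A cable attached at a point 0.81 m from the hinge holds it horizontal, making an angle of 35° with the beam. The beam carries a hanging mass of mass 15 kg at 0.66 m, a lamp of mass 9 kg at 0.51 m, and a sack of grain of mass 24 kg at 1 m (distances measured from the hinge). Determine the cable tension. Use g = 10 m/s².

Taking torques about the hinge:
Beam weight: 3.2 × 10 = 32 N down at 0.6 m → arm 0.6 m, τ = 32 × 0.6 = 19.2 N·m clockwise.
Hanging mass: 15 × 10 = 150 N down at 0.66 m → arm 0.66 m, τ = 150 × 0.66 = 99 N·m clockwise.
Lamp: 9 × 10 = 90 N down at 0.51 m → arm 0.51 m, τ = 90 × 0.51 = 45.9 N·m clockwise.
Sack of grain: 24 × 10 = 240 N down at 1 m → arm 1 m, τ = 240 × 1 = 240 N·m clockwise.
Total clockwise load moment = 404.1 N·m.
The cable tension T acts at 0.81 m; only its component perpendicular to the beam, T sinθ, produces torque. sin 35° = 0.5736.
Balancing moments: T × 0.81 × 0.5736 = 404.1, giving T = 404.1 / 0.4646 = 870 N.

T ≈ 870 N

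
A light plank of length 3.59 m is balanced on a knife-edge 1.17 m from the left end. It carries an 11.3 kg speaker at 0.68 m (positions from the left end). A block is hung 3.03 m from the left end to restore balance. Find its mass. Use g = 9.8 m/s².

m ≈ 2.98 kg

Sum moments about the knife-edge (at 1.17 m from the left end) (the support reaction has zero arm there).
Speaker: 11.3 × 9.8 = 110.7 N down at 0.68 m → arm 0.49 m, τ = 110.7 × 0.49 = 54.24 N·m counterclockwise.
Net moment of known loads = 54.24 N·m counterclockwise.
An unknown mass m at 3.03 m has arm 1.86 m; its moment is m·g·1.86 clockwise.
Balancing moments: m × 9.8 × 1.86 = 54.24, giving m = 54.24 / (9.8 × 1.86) = 2.98 kg.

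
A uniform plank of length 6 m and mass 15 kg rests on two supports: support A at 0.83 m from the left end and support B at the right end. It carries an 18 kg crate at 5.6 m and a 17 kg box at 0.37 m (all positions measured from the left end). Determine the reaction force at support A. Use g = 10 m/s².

R_A ≈ 286 N

Sum moments about support B (its reaction then has zero moment arm).
Beam weight: 15 × 10 = 150 N down at 3 m → arm 3 m, τ = 150 × 3 = 450 N·m counterclockwise.
Crate: 18 × 10 = 180 N down at 5.6 m → arm 0.4 m, τ = 180 × 0.4 = 72 N·m counterclockwise.
Box: 17 × 10 = 170 N down at 0.37 m → arm 5.63 m, τ = 170 × 5.63 = 957.1 N·m counterclockwise.
Net load moment about support B = 1479 N·m counterclockwise.
Reaction R at support A is upward at 0.83 m, arm 5.17 m → moment R × 5.17 clockwise.
Balancing moments: R × 5.17 = 1479, giving R = 286 N.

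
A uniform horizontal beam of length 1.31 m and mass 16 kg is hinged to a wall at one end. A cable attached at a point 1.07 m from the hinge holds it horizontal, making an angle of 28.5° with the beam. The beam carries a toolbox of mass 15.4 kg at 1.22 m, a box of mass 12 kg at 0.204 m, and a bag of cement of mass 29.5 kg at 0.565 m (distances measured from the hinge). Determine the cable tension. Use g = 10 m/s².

T ≈ 948 N

Taking torques about the hinge:
Beam weight: 16 × 10 = 160 N down at 0.655 m → arm 0.655 m, τ = 160 × 0.655 = 104.8 N·m clockwise.
Toolbox: 15.4 × 10 = 154 N down at 1.22 m → arm 1.22 m, τ = 154 × 1.22 = 187.9 N·m clockwise.
Box: 12 × 10 = 120 N down at 0.204 m → arm 0.204 m, τ = 120 × 0.204 = 24.48 N·m clockwise.
Bag of cement: 29.5 × 10 = 295 N down at 0.565 m → arm 0.565 m, τ = 295 × 0.565 = 166.7 N·m clockwise.
Total clockwise load moment = 483.9 N·m.
The cable tension T acts at 1.07 m; only its component perpendicular to the beam, T sinθ, produces torque. sin 28.5° = 0.4772.
Setting net torque to zero: T × 1.07 × 0.4772 = 483.9 → T = 483.9 / 0.5106 = 948 N.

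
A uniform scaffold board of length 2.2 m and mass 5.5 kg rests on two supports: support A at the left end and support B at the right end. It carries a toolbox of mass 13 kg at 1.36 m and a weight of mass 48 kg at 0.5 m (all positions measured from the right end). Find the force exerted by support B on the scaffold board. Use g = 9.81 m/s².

R_B ≈ 440 N

Take moments about support A.
Beam weight: 5.5 × 9.81 = 53.96 N down at 1.1 m → arm 1.1 m, τ = 53.96 × 1.1 = 59.36 N·m clockwise.
Toolbox: 13 × 9.81 = 127.5 N down at 1.36 m → arm 0.84 m, τ = 127.5 × 0.84 = 107.1 N·m clockwise.
Weight: 48 × 9.81 = 470.9 N down at 0.5 m → arm 1.7 m, τ = 470.9 × 1.7 = 800.5 N·m clockwise.
Net load moment about support A = 967 N·m clockwise.
Reaction R at support B is upward at 0 m, arm 2.2 m → moment R × 2.2 counterclockwise.
For rotational equilibrium, R × 2.2 = 967, so R = 440 N.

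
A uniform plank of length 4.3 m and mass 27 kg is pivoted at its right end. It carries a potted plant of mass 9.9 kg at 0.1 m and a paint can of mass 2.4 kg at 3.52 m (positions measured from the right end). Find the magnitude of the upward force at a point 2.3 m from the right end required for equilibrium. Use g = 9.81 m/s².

F ≈ 288 N

Taking torques about the right end:
Beam weight: 27 × 9.81 = 264.9 N down at 2.15 m → arm 2.15 m, τ = 264.9 × 2.15 = 569.5 N·m counterclockwise.
Potted plant: 9.9 × 9.81 = 97.12 N down at 0.1 m → arm 0.1 m, τ = 97.12 × 0.1 = 9.712 N·m counterclockwise.
Paint can: 2.4 × 9.81 = 23.54 N down at 3.52 m → arm 3.52 m, τ = 23.54 × 3.52 = 82.86 N·m counterclockwise.
Net moment of the loads = 662.1 N·m counterclockwise.
The upward force F acts at a point 2.3 m from the right end, arm 2.3 m, giving F × 2.3 clockwise.
Balancing moments: F × 2.3 = 662.1, giving F = 662.1 / 2.3 = 288 N.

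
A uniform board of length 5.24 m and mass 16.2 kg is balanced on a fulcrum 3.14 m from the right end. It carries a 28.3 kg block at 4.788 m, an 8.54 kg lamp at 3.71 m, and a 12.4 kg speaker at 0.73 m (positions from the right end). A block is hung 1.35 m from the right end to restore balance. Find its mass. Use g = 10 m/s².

m ≈ 7.37 kg

Take moments about the fulcrum (at 3.14 m from the right end).
Beam weight: 16.2 × 10 = 162 N down at 2.62 m → arm 0.52 m, τ = 162 × 0.52 = 84.24 N·m clockwise.
Block: 28.3 × 10 = 283 N down at 4.788 m → arm 1.648 m, τ = 283 × 1.648 = 466.4 N·m counterclockwise.
Lamp: 8.54 × 10 = 85.4 N down at 3.71 m → arm 0.57 m, τ = 85.4 × 0.57 = 48.68 N·m counterclockwise.
Speaker: 12.4 × 10 = 124 N down at 0.73 m → arm 2.41 m, τ = 124 × 2.41 = 298.8 N·m clockwise.
Net moment of known loads = 132 N·m counterclockwise.
An unknown mass m at 1.35 m has arm 1.79 m; its moment is m·g·1.79 clockwise.
Balancing moments: m × 10 × 1.79 = 132, giving m = 132 / (10 × 1.79) = 7.37 kg.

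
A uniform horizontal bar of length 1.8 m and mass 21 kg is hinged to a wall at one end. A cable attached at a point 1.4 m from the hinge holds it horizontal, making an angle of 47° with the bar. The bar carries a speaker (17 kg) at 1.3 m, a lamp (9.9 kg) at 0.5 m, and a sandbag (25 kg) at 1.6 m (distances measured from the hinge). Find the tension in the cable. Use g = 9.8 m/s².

Sum moments about the hinge (the unknown hinge reaction has zero arm there).
Beam weight: 21 × 9.8 = 205.8 N down at 0.9 m → arm 0.9 m, τ = 205.8 × 0.9 = 185.2 N·m clockwise.
Speaker: 17 × 9.8 = 166.6 N down at 1.3 m → arm 1.3 m, τ = 166.6 × 1.3 = 216.6 N·m clockwise.
Lamp: 9.9 × 9.8 = 97.02 N down at 0.5 m → arm 0.5 m, τ = 97.02 × 0.5 = 48.51 N·m clockwise.
Sandbag: 25 × 9.8 = 245 N down at 1.6 m → arm 1.6 m, τ = 245 × 1.6 = 392 N·m clockwise.
Total clockwise load moment = 842.3 N·m.
The cable tension T acts at 1.4 m; only its component perpendicular to the bar, T sinθ, produces torque. sin 47° = 0.7314.
Στ = 0 ⇒ T × 1.4 × 0.7314 = 842.3 ⇒ T = 842.3 / 1.024 = 823 N.

T ≈ 823 N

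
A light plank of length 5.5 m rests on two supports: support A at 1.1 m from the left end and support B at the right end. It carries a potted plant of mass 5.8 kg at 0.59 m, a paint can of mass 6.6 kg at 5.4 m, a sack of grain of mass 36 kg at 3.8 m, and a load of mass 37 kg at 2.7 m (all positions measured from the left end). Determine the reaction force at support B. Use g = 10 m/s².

R_B ≈ 413 N

Take moments about support A.
Potted plant: 5.8 × 10 = 58 N down at 0.59 m → arm 0.51 m, τ = 58 × 0.51 = 29.58 N·m counterclockwise.
Paint can: 6.6 × 10 = 66 N down at 5.4 m → arm 4.3 m, τ = 66 × 4.3 = 283.8 N·m clockwise.
Sack of grain: 36 × 10 = 360 N down at 3.8 m → arm 2.7 m, τ = 360 × 2.7 = 972 N·m clockwise.
Load: 37 × 10 = 370 N down at 2.7 m → arm 1.6 m, τ = 370 × 1.6 = 592 N·m clockwise.
Net load moment about support A = 1818 N·m clockwise.
Reaction R at support B is upward at 5.5 m, arm 4.4 m → moment R × 4.4 counterclockwise.
Στ = 0 ⇒ R × 4.4 = 1818 ⇒ R = 413 N.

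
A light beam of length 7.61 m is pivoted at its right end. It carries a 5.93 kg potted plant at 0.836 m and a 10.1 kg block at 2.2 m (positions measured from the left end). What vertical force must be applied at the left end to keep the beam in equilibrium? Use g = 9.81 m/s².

F ≈ 122 N

Take moments about the right end.
Potted plant: 5.93 × 9.81 = 58.17 N down at 0.836 m → arm 6.774 m, τ = 58.17 × 6.774 = 394 N·m counterclockwise.
Block: 10.1 × 9.81 = 99.08 N down at 2.2 m → arm 5.41 m, τ = 99.08 × 5.41 = 536 N·m counterclockwise.
Net moment of the loads = 930 N·m counterclockwise.
The upward force F acts at the left end, arm 7.61 m, giving F × 7.61 clockwise.
Balancing moments: F × 7.61 = 930, giving F = 930 / 7.61 = 122 N.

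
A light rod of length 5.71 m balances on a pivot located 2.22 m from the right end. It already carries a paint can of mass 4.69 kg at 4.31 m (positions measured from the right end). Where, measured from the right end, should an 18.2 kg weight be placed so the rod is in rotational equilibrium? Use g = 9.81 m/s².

x ≈ 1.68 m from the right end

Choose the pivot (at 2.22 m from the right end) as the axis so the support reaction has zero arm there.
Paint can: 4.69 × 9.81 = 46.01 N down at 4.31 m → arm 2.09 m, τ = 46.01 × 2.09 = 96.16 N·m counterclockwise.
Net moment of existing loads = 96.16 N·m counterclockwise.
The weight weighs 18.2 × 9.81 = 178.5 N and must supply an equal clockwise moment, so its lever arm about the pivot is 96.16 / 178.5 = 0.539 m.
That puts it at 2.22 − 0.539 = 1.68 m from the right end.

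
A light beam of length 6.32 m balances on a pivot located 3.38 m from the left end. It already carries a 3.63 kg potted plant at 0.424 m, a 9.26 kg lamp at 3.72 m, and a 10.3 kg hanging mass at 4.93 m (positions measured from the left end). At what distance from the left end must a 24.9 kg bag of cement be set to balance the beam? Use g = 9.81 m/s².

Choose the pivot (at 3.38 m from the left end) as the axis so the support reaction has zero arm there.
Potted plant: 3.63 × 9.81 = 35.61 N down at 0.424 m → arm 2.956 m, τ = 35.61 × 2.956 = 105.3 N·m counterclockwise.
Lamp: 9.26 × 9.81 = 90.84 N down at 3.72 m → arm 0.34 m, τ = 90.84 × 0.34 = 30.89 N·m clockwise.
Hanging mass: 10.3 × 9.81 = 101 N down at 4.93 m → arm 1.55 m, τ = 101 × 1.55 = 156.6 N·m clockwise.
Net moment of existing loads = 82.19 N·m clockwise.
The bag of cement weighs 24.9 × 9.81 = 244.3 N and must supply an equal counterclockwise moment, so its lever arm about the pivot is 82.19 / 244.3 = 0.336 m.
That puts it at 3.38 − 0.336 = 3.04 m from the left end.

x ≈ 3.04 m from the left end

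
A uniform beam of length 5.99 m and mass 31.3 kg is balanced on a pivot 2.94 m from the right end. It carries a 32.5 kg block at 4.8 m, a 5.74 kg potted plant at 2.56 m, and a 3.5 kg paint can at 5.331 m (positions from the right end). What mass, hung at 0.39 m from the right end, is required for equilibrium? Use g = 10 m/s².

Taking torques about the pivot (at 2.94 m from the right end):
Beam weight: 31.3 × 10 = 313 N down at 2.995 m → arm 0.055 m, τ = 313 × 0.055 = 17.21 N·m counterclockwise.
Block: 32.5 × 10 = 325 N down at 4.8 m → arm 1.86 m, τ = 325 × 1.86 = 604.5 N·m counterclockwise.
Potted plant: 5.74 × 10 = 57.4 N down at 2.56 m → arm 0.38 m, τ = 57.4 × 0.38 = 21.81 N·m clockwise.
Paint can: 3.5 × 10 = 35 N down at 5.331 m → arm 2.391 m, τ = 35 × 2.391 = 83.69 N·m counterclockwise.
Net moment of known loads = 683.6 N·m counterclockwise.
An unknown mass m at 0.39 m has arm 2.55 m; its moment is m·g·2.55 clockwise.
Στ = 0 ⇒ m × 10 × 2.55 = 683.6 ⇒ m = 683.6 / (10 × 2.55) = 26.8 kg.

m ≈ 26.8 kg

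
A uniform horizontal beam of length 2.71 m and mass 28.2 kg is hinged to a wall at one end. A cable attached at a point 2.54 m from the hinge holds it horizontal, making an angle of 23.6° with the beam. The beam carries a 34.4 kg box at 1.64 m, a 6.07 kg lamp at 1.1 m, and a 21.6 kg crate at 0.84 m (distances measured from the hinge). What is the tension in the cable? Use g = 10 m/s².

T ≈ 1170 N

Take moments about the hinge.
Beam weight: 28.2 × 10 = 282 N down at 1.355 m → arm 1.355 m, τ = 282 × 1.355 = 382.1 N·m clockwise.
Box: 34.4 × 10 = 344 N down at 1.64 m → arm 1.64 m, τ = 344 × 1.64 = 564.2 N·m clockwise.
Lamp: 6.07 × 10 = 60.7 N down at 1.1 m → arm 1.1 m, τ = 60.7 × 1.1 = 66.77 N·m clockwise.
Crate: 21.6 × 10 = 216 N down at 0.84 m → arm 0.84 m, τ = 216 × 0.84 = 181.4 N·m clockwise.
Total clockwise load moment = 1194 N·m.
The cable tension T acts at 2.54 m; only its component perpendicular to the beam, T sinθ, produces torque. sin 23.6° = 0.4003.
Setting net torque to zero: T × 2.54 × 0.4003 = 1194 → T = 1194 / 1.017 = 1170 N.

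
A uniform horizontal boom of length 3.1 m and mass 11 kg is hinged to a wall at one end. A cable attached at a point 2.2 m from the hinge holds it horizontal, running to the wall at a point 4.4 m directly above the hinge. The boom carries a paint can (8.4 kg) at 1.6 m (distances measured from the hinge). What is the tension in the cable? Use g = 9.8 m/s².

About the hinge:
Beam weight: 11 × 9.8 = 107.8 N down at 1.55 m → arm 1.55 m, τ = 107.8 × 1.55 = 167.1 N·m clockwise.
Paint can: 8.4 × 9.8 = 82.32 N down at 1.6 m → arm 1.6 m, τ = 82.32 × 1.6 = 131.7 N·m clockwise.
Total clockwise load moment = 298.8 N·m.
The cable tension T acts at 2.2 m; only its component perpendicular to the boom, T sinθ, produces torque. sinθ = h/√(h²+d²) = 4.4/√(4.4²+2.2²) = 0.8944.
Στ = 0 ⇒ T × 2.2 × 0.8944 = 298.8 ⇒ T = 298.8 / 1.968 = 152 N.

T ≈ 152 N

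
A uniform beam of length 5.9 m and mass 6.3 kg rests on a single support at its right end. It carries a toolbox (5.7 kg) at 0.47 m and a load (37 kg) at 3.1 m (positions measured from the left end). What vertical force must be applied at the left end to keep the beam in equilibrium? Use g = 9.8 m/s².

Taking torques about the right end:
Beam weight: 6.3 × 9.8 = 61.74 N down at 2.95 m → arm 2.95 m, τ = 61.74 × 2.95 = 182.1 N·m counterclockwise.
Toolbox: 5.7 × 9.8 = 55.86 N down at 0.47 m → arm 5.43 m, τ = 55.86 × 5.43 = 303.3 N·m counterclockwise.
Load: 37 × 9.8 = 362.6 N down at 3.1 m → arm 2.8 m, τ = 362.6 × 2.8 = 1015 N·m counterclockwise.
Net moment of the loads = 1500 N·m counterclockwise.
The upward force F acts at the left end, arm 5.9 m, giving F × 5.9 clockwise.
Στ = 0 ⇒ F × 5.9 = 1500 ⇒ F = 1500 / 5.9 = 254 N.

F ≈ 254 N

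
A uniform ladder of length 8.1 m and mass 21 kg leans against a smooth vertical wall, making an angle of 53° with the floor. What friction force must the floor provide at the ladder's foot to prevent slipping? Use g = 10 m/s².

Choose the foot of the ladder as the axis so the floor normal and friction both act there and drop out.
Ladder weight 21×10 = 210 N acts at 4.05 m along the ladder; its horizontal arm is 4.05·cos53° = 2.437 m → τ = 511.8 N·m clockwise.
Wall normal N acts horizontally at the top; its moment arm is the height L sinθ = 8.1·sin53° = 6.469 m, counterclockwise.
For rotational equilibrium, N × 6.469 = 511.8, so N = 79.1 N.
ΣFx = 0: friction at the foot balances the wall's push, so f = N_wall = 79.1 N.

f ≈ 79.1 N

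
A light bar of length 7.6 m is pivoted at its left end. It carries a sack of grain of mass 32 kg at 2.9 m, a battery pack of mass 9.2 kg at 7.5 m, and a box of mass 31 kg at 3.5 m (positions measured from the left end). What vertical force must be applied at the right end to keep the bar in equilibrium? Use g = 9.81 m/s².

Take moments about the left end.
Sack of grain: 32 × 9.81 = 313.9 N down at 2.9 m → arm 2.9 m, τ = 313.9 × 2.9 = 910.3 N·m clockwise.
Battery pack: 9.2 × 9.81 = 90.25 N down at 7.5 m → arm 7.5 m, τ = 90.25 × 7.5 = 676.9 N·m clockwise.
Box: 31 × 9.81 = 304.1 N down at 3.5 m → arm 3.5 m, τ = 304.1 × 3.5 = 1064 N·m clockwise.
Net moment of the loads = 2651 N·m clockwise.
The upward force F acts at the right end, arm 7.6 m, giving F × 7.6 counterclockwise.
Στ = 0 ⇒ F × 7.6 = 2651 ⇒ F = 2651 / 7.6 = 349 N.

F ≈ 349 N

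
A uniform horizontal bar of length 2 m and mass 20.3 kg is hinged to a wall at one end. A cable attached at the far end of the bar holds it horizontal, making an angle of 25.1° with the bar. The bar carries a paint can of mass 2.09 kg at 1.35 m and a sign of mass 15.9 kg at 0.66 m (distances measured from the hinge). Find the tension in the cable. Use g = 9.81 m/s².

T ≈ 389 N

Sum moments about the hinge (the unknown hinge reaction has zero arm there).
Beam weight: 20.3 × 9.81 = 199.1 N down at 1 m → arm 1 m, τ = 199.1 × 1 = 199.1 N·m clockwise.
Paint can: 2.09 × 9.81 = 20.5 N down at 1.35 m → arm 1.35 m, τ = 20.5 × 1.35 = 27.68 N·m clockwise.
Sign: 15.9 × 9.81 = 156 N down at 0.66 m → arm 0.66 m, τ = 156 × 0.66 = 103 N·m clockwise.
Total clockwise load moment = 329.8 N·m.
The cable tension T acts at 2 m; only its component perpendicular to the bar, T sinθ, produces torque. sin 25.1° = 0.4242.
Στ = 0 ⇒ T × 2 × 0.4242 = 329.8 ⇒ T = 329.8 / 0.8484 = 389 N.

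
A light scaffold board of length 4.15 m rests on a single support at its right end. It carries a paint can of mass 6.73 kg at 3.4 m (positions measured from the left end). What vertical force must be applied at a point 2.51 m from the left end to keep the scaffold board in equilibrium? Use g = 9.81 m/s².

Choose the right end as the axis so the unknown pivot reaction has zero arm there.
Paint can: 6.73 × 9.81 = 66.02 N down at 3.4 m → arm 0.75 m, τ = 66.02 × 0.75 = 49.52 N·m counterclockwise.
Net moment of the loads = 49.52 N·m counterclockwise.
The upward force F acts at a point 2.51 m from the left end, arm 1.64 m, giving F × 1.64 clockwise.
Balancing moments: F × 1.64 = 49.52, giving F = 49.52 / 1.64 = 30.2 N.

F ≈ 30.2 N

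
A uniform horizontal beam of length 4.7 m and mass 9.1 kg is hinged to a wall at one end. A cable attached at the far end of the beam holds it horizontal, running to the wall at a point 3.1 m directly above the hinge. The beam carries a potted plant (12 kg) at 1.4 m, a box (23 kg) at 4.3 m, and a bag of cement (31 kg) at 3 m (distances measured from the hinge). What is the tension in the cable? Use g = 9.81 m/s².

T ≈ 872 N

Choose the hinge as the axis so the unknown hinge reaction has zero arm there.
Beam weight: 9.1 × 9.81 = 89.27 N down at 2.35 m → arm 2.35 m, τ = 89.27 × 2.35 = 209.8 N·m clockwise.
Potted plant: 12 × 9.81 = 117.7 N down at 1.4 m → arm 1.4 m, τ = 117.7 × 1.4 = 164.8 N·m clockwise.
Box: 23 × 9.81 = 225.6 N down at 4.3 m → arm 4.3 m, τ = 225.6 × 4.3 = 970.1 N·m clockwise.
Bag of cement: 31 × 9.81 = 304.1 N down at 3 m → arm 3 m, τ = 304.1 × 3 = 912.3 N·m clockwise.
Total clockwise load moment = 2257 N·m.
The cable tension T acts at 4.7 m; only its component perpendicular to the beam, T sinθ, produces torque. sinθ = h/√(h²+d²) = 3.1/√(3.1²+4.7²) = 0.5506.
Setting net torque to zero: T × 4.7 × 0.5506 = 2257 → T = 2257 / 2.588 = 872 N.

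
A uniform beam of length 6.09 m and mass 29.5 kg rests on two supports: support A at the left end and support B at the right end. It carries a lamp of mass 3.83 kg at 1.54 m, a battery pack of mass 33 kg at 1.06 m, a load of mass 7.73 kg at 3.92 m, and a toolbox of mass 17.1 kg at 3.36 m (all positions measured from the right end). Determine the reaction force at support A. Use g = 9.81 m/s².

Choose support B as the axis so its reaction then has zero moment arm.
Beam weight: 29.5 × 9.81 = 289.4 N down at 3.045 m → arm 3.045 m, τ = 289.4 × 3.045 = 881.2 N·m counterclockwise.
Lamp: 3.83 × 9.81 = 37.57 N down at 1.54 m → arm 1.54 m, τ = 37.57 × 1.54 = 57.86 N·m counterclockwise.
Battery pack: 33 × 9.81 = 323.7 N down at 1.06 m → arm 1.06 m, τ = 323.7 × 1.06 = 343.1 N·m counterclockwise.
Load: 7.73 × 9.81 = 75.83 N down at 3.92 m → arm 3.92 m, τ = 75.83 × 3.92 = 297.3 N·m counterclockwise.
Toolbox: 17.1 × 9.81 = 167.8 N down at 3.36 m → arm 3.36 m, τ = 167.8 × 3.36 = 563.8 N·m counterclockwise.
Net load moment about support B = 2143 N·m counterclockwise.
Reaction R at support A is upward at 6.09 m, arm 6.09 m → moment R × 6.09 clockwise.
Balancing moments: R × 6.09 = 2143, giving R = 352 N.

R_A ≈ 352 N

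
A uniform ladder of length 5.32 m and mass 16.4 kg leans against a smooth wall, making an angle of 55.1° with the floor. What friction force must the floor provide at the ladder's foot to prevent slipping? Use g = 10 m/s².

f ≈ 57.2 N

Sum moments about the foot of the ladder (the floor normal and friction both act there and drop out).
Ladder weight 16.4×10 = 164 N acts at 2.66 m along the ladder; its horizontal arm is 2.66·cos55.1° = 1.522 m → τ = 249.6 N·m clockwise.
Wall normal N acts horizontally at the top; its moment arm is the height L sinθ = 5.32·sin55.1° = 4.363 m, counterclockwise.
Setting net torque to zero: N × 4.363 = 249.6 → N = 57.2 N.
ΣFx = 0: friction at the foot balances the wall's push, so f = N_wall = 57.2 N.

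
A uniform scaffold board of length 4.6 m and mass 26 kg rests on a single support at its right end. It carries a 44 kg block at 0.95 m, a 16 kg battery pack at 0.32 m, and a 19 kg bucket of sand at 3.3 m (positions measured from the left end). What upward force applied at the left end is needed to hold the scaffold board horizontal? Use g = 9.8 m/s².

F ≈ 668 N

Taking torques about the right end:
Beam weight: 26 × 9.8 = 254.8 N down at 2.3 m → arm 2.3 m, τ = 254.8 × 2.3 = 586 N·m counterclockwise.
Block: 44 × 9.8 = 431.2 N down at 0.95 m → arm 3.65 m, τ = 431.2 × 3.65 = 1574 N·m counterclockwise.
Battery pack: 16 × 9.8 = 156.8 N down at 0.32 m → arm 4.28 m, τ = 156.8 × 4.28 = 671.1 N·m counterclockwise.
Bucket of sand: 19 × 9.8 = 186.2 N down at 3.3 m → arm 1.3 m, τ = 186.2 × 1.3 = 242.1 N·m counterclockwise.
Net moment of the loads = 3073 N·m counterclockwise.
The upward force F acts at the left end, arm 4.6 m, giving F × 4.6 clockwise.
Balancing moments: F × 4.6 = 3073, giving F = 3073 / 4.6 = 668 N.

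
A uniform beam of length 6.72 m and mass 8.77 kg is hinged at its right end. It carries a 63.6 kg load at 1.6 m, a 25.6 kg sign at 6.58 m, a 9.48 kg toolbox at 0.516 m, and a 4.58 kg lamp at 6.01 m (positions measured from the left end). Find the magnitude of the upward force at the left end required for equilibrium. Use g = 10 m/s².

F ≈ 626 N

Take moments about the right end.
Beam weight: 8.77 × 10 = 87.7 N down at 3.36 m → arm 3.36 m, τ = 87.7 × 3.36 = 294.7 N·m counterclockwise.
Load: 63.6 × 10 = 636 N down at 1.6 m → arm 5.12 m, τ = 636 × 5.12 = 3256 N·m counterclockwise.
Sign: 25.6 × 10 = 256 N down at 6.58 m → arm 0.14 m, τ = 256 × 0.14 = 35.84 N·m counterclockwise.
Toolbox: 9.48 × 10 = 94.8 N down at 0.516 m → arm 6.204 m, τ = 94.8 × 6.204 = 588.1 N·m counterclockwise.
Lamp: 4.58 × 10 = 45.8 N down at 6.01 m → arm 0.71 m, τ = 45.8 × 0.71 = 32.52 N·m counterclockwise.
Net moment of the loads = 4207 N·m counterclockwise.
The upward force F acts at the left end, arm 6.72 m, giving F × 6.72 clockwise.
Balancing moments: F × 6.72 = 4207, giving F = 4207 / 6.72 = 626 N.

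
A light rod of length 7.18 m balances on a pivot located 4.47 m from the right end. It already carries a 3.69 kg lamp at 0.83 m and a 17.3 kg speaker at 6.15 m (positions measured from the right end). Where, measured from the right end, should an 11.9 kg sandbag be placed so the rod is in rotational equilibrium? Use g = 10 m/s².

Taking torques about the pivot (at 4.47 m from the right end):
Lamp: 3.69 × 10 = 36.9 N down at 0.83 m → arm 3.64 m, τ = 36.9 × 3.64 = 134.3 N·m clockwise.
Speaker: 17.3 × 10 = 173 N down at 6.15 m → arm 1.68 m, τ = 173 × 1.68 = 290.6 N·m counterclockwise.
Net moment of existing loads = 156.3 N·m counterclockwise.
The sandbag weighs 11.9 × 10 = 119 N and must supply an equal clockwise moment, so its lever arm about the pivot is 156.3 / 119 = 1.31 m.
That puts it at 4.47 − 1.31 = 3.16 m from the right end.

x ≈ 3.16 m from the right end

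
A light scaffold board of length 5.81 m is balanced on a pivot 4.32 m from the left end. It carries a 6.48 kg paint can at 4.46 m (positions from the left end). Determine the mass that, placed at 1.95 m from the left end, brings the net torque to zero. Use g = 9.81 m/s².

m ≈ 0.383 kg

About the pivot (at 4.32 m from the left end):
Paint can: 6.48 × 9.81 = 63.57 N down at 4.46 m → arm 0.14 m, τ = 63.57 × 0.14 = 8.9 N·m clockwise.
Net moment of known loads = 8.9 N·m clockwise.
An unknown mass m at 1.95 m has arm 2.37 m; its moment is m·g·2.37 counterclockwise.
Στ = 0 ⇒ m × 9.81 × 2.37 = 8.9 ⇒ m = 8.9 / (9.81 × 2.37) = 0.383 kg.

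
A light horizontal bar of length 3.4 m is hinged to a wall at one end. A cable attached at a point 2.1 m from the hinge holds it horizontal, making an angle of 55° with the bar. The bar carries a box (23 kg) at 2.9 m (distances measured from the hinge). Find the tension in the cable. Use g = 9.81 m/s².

About the hinge:
Box: 23 × 9.81 = 225.6 N down at 2.9 m → arm 2.9 m, τ = 225.6 × 2.9 = 654.2 N·m clockwise.
Total clockwise load moment = 654.2 N·m.
The cable tension T acts at 2.1 m; only its component perpendicular to the bar, T sinθ, produces torque. sin 55° = 0.8192.
Στ = 0 ⇒ T × 2.1 × 0.8192 = 654.2 ⇒ T = 654.2 / 1.72 = 380 N.

T ≈ 380 N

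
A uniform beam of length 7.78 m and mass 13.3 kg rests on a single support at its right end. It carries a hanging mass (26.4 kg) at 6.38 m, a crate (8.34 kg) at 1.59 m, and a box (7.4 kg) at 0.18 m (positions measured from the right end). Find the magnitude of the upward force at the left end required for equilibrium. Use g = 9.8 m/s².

Sum moments about the right end (the unknown pivot reaction has zero arm there).
Beam weight: 13.3 × 9.8 = 130.3 N down at 3.89 m → arm 3.89 m, τ = 130.3 × 3.89 = 506.9 N·m counterclockwise.
Hanging mass: 26.4 × 9.8 = 258.7 N down at 6.38 m → arm 6.38 m, τ = 258.7 × 6.38 = 1651 N·m counterclockwise.
Crate: 8.34 × 9.8 = 81.73 N down at 1.59 m → arm 1.59 m, τ = 81.73 × 1.59 = 130 N·m counterclockwise.
Box: 7.4 × 9.8 = 72.52 N down at 0.18 m → arm 0.18 m, τ = 72.52 × 0.18 = 13.05 N·m counterclockwise.
Net moment of the loads = 2301 N·m counterclockwise.
The upward force F acts at the left end, arm 7.78 m, giving F × 7.78 clockwise.
Στ = 0 ⇒ F × 7.78 = 2301 ⇒ F = 2301 / 7.78 = 296 N.

F ≈ 296 N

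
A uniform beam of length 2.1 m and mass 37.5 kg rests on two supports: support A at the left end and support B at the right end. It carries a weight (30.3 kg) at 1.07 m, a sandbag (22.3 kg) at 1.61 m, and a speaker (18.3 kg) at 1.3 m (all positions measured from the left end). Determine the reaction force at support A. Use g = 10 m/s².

R_A ≈ 458 N

Take moments about support B.
Beam weight: 37.5 × 10 = 375 N down at 1.05 m → arm 1.05 m, τ = 375 × 1.05 = 393.8 N·m counterclockwise.
Weight: 30.3 × 10 = 303 N down at 1.07 m → arm 1.03 m, τ = 303 × 1.03 = 312.1 N·m counterclockwise.
Sandbag: 22.3 × 10 = 223 N down at 1.61 m → arm 0.49 m, τ = 223 × 0.49 = 109.3 N·m counterclockwise.
Speaker: 18.3 × 10 = 183 N down at 1.3 m → arm 0.8 m, τ = 183 × 0.8 = 146.4 N·m counterclockwise.
Net load moment about support B = 961.6 N·m counterclockwise.
Reaction R at support A is upward at 0 m, arm 2.1 m → moment R × 2.1 clockwise.
Balancing moments: R × 2.1 = 961.6, giving R = 458 N.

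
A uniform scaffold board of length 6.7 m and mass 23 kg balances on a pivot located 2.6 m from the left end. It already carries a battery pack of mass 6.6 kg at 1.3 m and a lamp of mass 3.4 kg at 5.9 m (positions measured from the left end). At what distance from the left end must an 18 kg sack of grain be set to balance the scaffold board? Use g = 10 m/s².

About the pivot (at 2.6 m from the left end):
Beam weight: 23 × 10 = 230 N down at 3.35 m → arm 0.75 m, τ = 230 × 0.75 = 172.5 N·m clockwise.
Battery pack: 6.6 × 10 = 66 N down at 1.3 m → arm 1.3 m, τ = 66 × 1.3 = 85.8 N·m counterclockwise.
Lamp: 3.4 × 10 = 34 N down at 5.9 m → arm 3.3 m, τ = 34 × 3.3 = 112.2 N·m clockwise.
Net moment of existing loads = 198.9 N·m clockwise.
The sack of grain weighs 18 × 10 = 180 N and must supply an equal counterclockwise moment, so its lever arm about the pivot is 198.9 / 180 = 1.1 m.
That puts it at 2.6 − 1.1 = 1.5 m from the left end.

x ≈ 1.5 m from the left end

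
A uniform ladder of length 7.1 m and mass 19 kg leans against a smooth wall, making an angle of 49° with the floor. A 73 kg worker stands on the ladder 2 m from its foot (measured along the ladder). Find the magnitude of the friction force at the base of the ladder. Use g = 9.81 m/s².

Choose the foot of the ladder as the axis so the floor normal and friction both act there and drop out.
Ladder weight 19×9.81 = 186.4 N acts at 3.55 m along the ladder; its horizontal arm is 3.55·cos49° = 2.329 m → τ = 434.1 N·m clockwise.
Worker: 73×9.81 = 716.1 N at 2 m → arm 1.312 m → τ = 939.5 N·m clockwise.
Wall normal N acts horizontally at the top; its moment arm is the height L sinθ = 7.1·sin49° = 5.358 m, counterclockwise.
Balancing moments: N × 5.358 = 1374, giving N = 256 N.
ΣFx = 0: friction at the foot balances the wall's push, so f = N_wall = 256 N.

f ≈ 256 N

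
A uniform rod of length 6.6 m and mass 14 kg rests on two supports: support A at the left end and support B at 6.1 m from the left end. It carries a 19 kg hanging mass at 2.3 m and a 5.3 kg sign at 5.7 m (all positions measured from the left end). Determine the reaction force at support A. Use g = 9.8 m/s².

About support B:
Beam weight: 14 × 9.8 = 137.2 N down at 3.3 m → arm 2.8 m, τ = 137.2 × 2.8 = 384.2 N·m counterclockwise.
Hanging mass: 19 × 9.8 = 186.2 N down at 2.3 m → arm 3.8 m, τ = 186.2 × 3.8 = 707.6 N·m counterclockwise.
Sign: 5.3 × 9.8 = 51.94 N down at 5.7 m → arm 0.4 m, τ = 51.94 × 0.4 = 20.78 N·m counterclockwise.
Net load moment about support B = 1113 N·m counterclockwise.
Reaction R at support A is upward at 0 m, arm 6.1 m → moment R × 6.1 clockwise.
Balancing moments: R × 6.1 = 1113, giving R = 182 N.

R_A ≈ 182 N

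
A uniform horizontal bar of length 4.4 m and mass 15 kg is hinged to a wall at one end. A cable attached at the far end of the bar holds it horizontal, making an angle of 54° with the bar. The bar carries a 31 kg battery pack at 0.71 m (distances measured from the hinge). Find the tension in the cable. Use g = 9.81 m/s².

T ≈ 152 N

Taking torques about the hinge:
Beam weight: 15 × 9.81 = 147.2 N down at 2.2 m → arm 2.2 m, τ = 147.2 × 2.2 = 323.8 N·m clockwise.
Battery pack: 31 × 9.81 = 304.1 N down at 0.71 m → arm 0.71 m, τ = 304.1 × 0.71 = 215.9 N·m clockwise.
Total clockwise load moment = 539.7 N·m.
The cable tension T acts at 4.4 m; only its component perpendicular to the bar, T sinθ, produces torque. sin 54° = 0.809.
Balancing moments: T × 4.4 × 0.809 = 539.7, giving T = 539.7 / 3.56 = 152 N.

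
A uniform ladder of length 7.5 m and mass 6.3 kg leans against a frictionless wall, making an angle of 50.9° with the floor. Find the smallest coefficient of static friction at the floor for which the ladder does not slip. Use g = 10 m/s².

μ_min ≈ 0.406

Sum moments about the foot of the ladder (the floor normal and friction both act there and drop out).
Ladder weight 6.3×10 = 63 N acts at 3.75 m along the ladder; its horizontal arm is 3.75·cos50.9° = 2.365 m → τ = 149 N·m clockwise.
Wall normal N acts horizontally at the top; its moment arm is the height L sinθ = 7.5·sin50.9° = 5.82 m, counterclockwise.
Setting net torque to zero: N × 5.82 = 149 → N = 25.6 N.
ΣFx = 0 ⇒ f = N_wall = 25.6 N. ΣFy = 0 ⇒ N_floor = 63 N.
μ_min = f / N_floor = 25.6 / 63 = 0.406.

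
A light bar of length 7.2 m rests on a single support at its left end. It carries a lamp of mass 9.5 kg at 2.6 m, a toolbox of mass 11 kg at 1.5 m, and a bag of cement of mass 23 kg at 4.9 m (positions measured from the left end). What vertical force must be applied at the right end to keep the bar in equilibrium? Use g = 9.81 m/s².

About the left end:
Lamp: 9.5 × 9.81 = 93.2 N down at 2.6 m → arm 2.6 m, τ = 93.2 × 2.6 = 242.3 N·m clockwise.
Toolbox: 11 × 9.81 = 107.9 N down at 1.5 m → arm 1.5 m, τ = 107.9 × 1.5 = 161.9 N·m clockwise.
Bag of cement: 23 × 9.81 = 225.6 N down at 4.9 m → arm 4.9 m, τ = 225.6 × 4.9 = 1105 N·m clockwise.
Net moment of the loads = 1509 N·m clockwise.
The upward force F acts at the right end, arm 7.2 m, giving F × 7.2 counterclockwise.
For rotational equilibrium, F × 7.2 = 1509, so F = 1509 / 7.2 = 210 N.

F ≈ 210 N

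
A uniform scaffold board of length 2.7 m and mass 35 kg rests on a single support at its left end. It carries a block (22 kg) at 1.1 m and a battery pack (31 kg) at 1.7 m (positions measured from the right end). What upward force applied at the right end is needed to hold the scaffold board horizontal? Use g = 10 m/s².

F ≈ 420 N

About the left end:
Beam weight: 35 × 10 = 350 N down at 1.35 m → arm 1.35 m, τ = 350 × 1.35 = 472.5 N·m clockwise.
Block: 22 × 10 = 220 N down at 1.1 m → arm 1.6 m, τ = 220 × 1.6 = 352 N·m clockwise.
Battery pack: 31 × 10 = 310 N down at 1.7 m → arm 1 m, τ = 310 × 1 = 310 N·m clockwise.
Net moment of the loads = 1134 N·m clockwise.
The upward force F acts at the right end, arm 2.7 m, giving F × 2.7 counterclockwise.
Στ = 0 ⇒ F × 2.7 = 1134 ⇒ F = 1134 / 2.7 = 420 N.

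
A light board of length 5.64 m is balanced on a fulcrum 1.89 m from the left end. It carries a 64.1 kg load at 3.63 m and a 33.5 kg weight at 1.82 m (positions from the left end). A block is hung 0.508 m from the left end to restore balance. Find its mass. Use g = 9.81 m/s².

m ≈ 79 kg

About the fulcrum (at 1.89 m from the left end):
Load: 64.1 × 9.81 = 628.8 N down at 3.63 m → arm 1.74 m, τ = 628.8 × 1.74 = 1094 N·m clockwise.
Weight: 33.5 × 9.81 = 328.6 N down at 1.82 m → arm 0.07 m, τ = 328.6 × 0.07 = 23 N·m counterclockwise.
Net moment of known loads = 1071 N·m clockwise.
An unknown mass m at 0.508 m has arm 1.382 m; its moment is m·g·1.382 counterclockwise.
Setting net torque to zero: m × 9.81 × 1.382 = 1071 → m = 1071 / (9.81 × 1.382) = 79 kg.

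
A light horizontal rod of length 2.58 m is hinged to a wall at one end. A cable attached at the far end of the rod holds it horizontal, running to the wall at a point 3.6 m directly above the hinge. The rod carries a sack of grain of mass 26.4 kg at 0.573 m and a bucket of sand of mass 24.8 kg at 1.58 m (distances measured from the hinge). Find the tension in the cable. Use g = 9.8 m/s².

T ≈ 254 N

Choose the hinge as the axis so the unknown hinge reaction has zero arm there.
Sack of grain: 26.4 × 9.8 = 258.7 N down at 0.573 m → arm 0.573 m, τ = 258.7 × 0.573 = 148.2 N·m clockwise.
Bucket of sand: 24.8 × 9.8 = 243 N down at 1.58 m → arm 1.58 m, τ = 243 × 1.58 = 383.9 N·m clockwise.
Total clockwise load moment = 532.1 N·m.
The cable tension T acts at 2.58 m; only its component perpendicular to the rod, T sinθ, produces torque. sinθ = h/√(h²+d²) = 3.6/√(3.6²+2.58²) = 0.8128.
For rotational equilibrium, T × 2.58 × 0.8128 = 532.1, so T = 532.1 / 2.097 = 254 N.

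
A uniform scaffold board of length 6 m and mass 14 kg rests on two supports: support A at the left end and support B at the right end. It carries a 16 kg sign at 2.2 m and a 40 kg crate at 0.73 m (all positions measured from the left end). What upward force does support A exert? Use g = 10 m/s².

R_A ≈ 523 N

Taking torques about support B:
Beam weight: 14 × 10 = 140 N down at 3 m → arm 3 m, τ = 140 × 3 = 420 N·m counterclockwise.
Sign: 16 × 10 = 160 N down at 2.2 m → arm 3.8 m, τ = 160 × 3.8 = 608 N·m counterclockwise.
Crate: 40 × 10 = 400 N down at 0.73 m → arm 5.27 m, τ = 400 × 5.27 = 2108 N·m counterclockwise.
Net load moment about support B = 3136 N·m counterclockwise.
Reaction R at support A is upward at 0 m, arm 6 m → moment R × 6 clockwise.
For rotational equilibrium, R × 6 = 3136, so R = 523 N.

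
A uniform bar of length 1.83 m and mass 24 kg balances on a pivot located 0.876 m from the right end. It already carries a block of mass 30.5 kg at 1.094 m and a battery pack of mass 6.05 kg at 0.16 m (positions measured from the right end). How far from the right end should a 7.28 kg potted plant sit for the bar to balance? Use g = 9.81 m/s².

x ≈ 0.429 m from the right end

Take moments about the pivot (at 0.876 m from the right end).
Beam weight: 24 × 9.81 = 235.4 N down at 0.915 m → arm 0.039 m, τ = 235.4 × 0.039 = 9.181 N·m counterclockwise.
Block: 30.5 × 9.81 = 299.2 N down at 1.094 m → arm 0.218 m, τ = 299.2 × 0.218 = 65.23 N·m counterclockwise.
Battery pack: 6.05 × 9.81 = 59.35 N down at 0.16 m → arm 0.716 m, τ = 59.35 × 0.716 = 42.49 N·m clockwise.
Net moment of existing loads = 31.92 N·m counterclockwise.
The potted plant weighs 7.28 × 9.81 = 71.42 N and must supply an equal clockwise moment, so its lever arm about the pivot is 31.92 / 71.42 = 0.447 m.
That puts it at 0.876 − 0.447 = 0.429 m from the right end.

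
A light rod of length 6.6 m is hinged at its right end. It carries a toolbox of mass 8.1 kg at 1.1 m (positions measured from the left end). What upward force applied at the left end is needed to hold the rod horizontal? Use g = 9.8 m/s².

F ≈ 66.2 N

Taking torques about the right end:
Toolbox: 8.1 × 9.8 = 79.38 N down at 1.1 m → arm 5.5 m, τ = 79.38 × 5.5 = 436.6 N·m counterclockwise.
Net moment of the loads = 436.6 N·m counterclockwise.
The upward force F acts at the left end, arm 6.6 m, giving F × 6.6 clockwise.
Balancing moments: F × 6.6 = 436.6, giving F = 436.6 / 6.6 = 66.2 N.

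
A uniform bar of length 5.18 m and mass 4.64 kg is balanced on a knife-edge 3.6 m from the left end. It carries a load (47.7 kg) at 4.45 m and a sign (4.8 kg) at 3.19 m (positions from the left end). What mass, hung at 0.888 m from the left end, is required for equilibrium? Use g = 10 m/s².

About the knife-edge (at 3.6 m from the left end):
Beam weight: 4.64 × 10 = 46.4 N down at 2.59 m → arm 1.01 m, τ = 46.4 × 1.01 = 46.86 N·m counterclockwise.
Load: 47.7 × 10 = 477 N down at 4.45 m → arm 0.85 m, τ = 477 × 0.85 = 405.4 N·m clockwise.
Sign: 4.8 × 10 = 48 N down at 3.19 m → arm 0.41 m, τ = 48 × 0.41 = 19.68 N·m counterclockwise.
Net moment of known loads = 338.9 N·m clockwise.
An unknown mass m at 0.888 m has arm 2.712 m; its moment is m·g·2.712 counterclockwise.
Balancing moments: m × 10 × 2.712 = 338.9, giving m = 338.9 / (10 × 2.712) = 12.5 kg.

m ≈ 12.5 kg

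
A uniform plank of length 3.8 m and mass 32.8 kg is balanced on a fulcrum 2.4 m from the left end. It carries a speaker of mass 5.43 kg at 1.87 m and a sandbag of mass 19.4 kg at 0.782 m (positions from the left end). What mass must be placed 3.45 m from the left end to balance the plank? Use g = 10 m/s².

m ≈ 48.3 kg

Taking torques about the fulcrum (at 2.4 m from the left end):
Beam weight: 32.8 × 10 = 328 N down at 1.9 m → arm 0.5 m, τ = 328 × 0.5 = 164 N·m counterclockwise.
Speaker: 5.43 × 10 = 54.3 N down at 1.87 m → arm 0.53 m, τ = 54.3 × 0.53 = 28.78 N·m counterclockwise.
Sandbag: 19.4 × 10 = 194 N down at 0.782 m → arm 1.618 m, τ = 194 × 1.618 = 313.9 N·m counterclockwise.
Net moment of known loads = 506.7 N·m counterclockwise.
An unknown mass m at 3.45 m has arm 1.05 m; its moment is m·g·1.05 clockwise.
Setting net torque to zero: m × 10 × 1.05 = 506.7 → m = 506.7 / (10 × 1.05) = 48.3 kg.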